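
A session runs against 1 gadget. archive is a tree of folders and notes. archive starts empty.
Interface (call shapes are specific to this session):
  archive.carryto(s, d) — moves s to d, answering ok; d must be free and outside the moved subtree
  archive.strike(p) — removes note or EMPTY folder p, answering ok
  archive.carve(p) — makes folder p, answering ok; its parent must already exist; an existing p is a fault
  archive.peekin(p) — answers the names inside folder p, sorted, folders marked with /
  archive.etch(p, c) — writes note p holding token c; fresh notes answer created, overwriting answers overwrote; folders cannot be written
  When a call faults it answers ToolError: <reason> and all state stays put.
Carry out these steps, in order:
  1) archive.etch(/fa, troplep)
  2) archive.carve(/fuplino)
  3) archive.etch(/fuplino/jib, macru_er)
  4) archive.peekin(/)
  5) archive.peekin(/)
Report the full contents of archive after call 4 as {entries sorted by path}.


Answer: {fa=troplep, fuplino/, fuplino/jib=macru_er}

Derivation:
-> archive.etch(/fa, troplep)
<- created
-> archive.carve(/fuplino)
<- ok
-> archive.etch(/fuplino/jib, macru_er)
<- created
-> archive.peekin(/)
<- [fa, fuplino/]
-> archive.peekin(/)
<- [fa, fuplino/]


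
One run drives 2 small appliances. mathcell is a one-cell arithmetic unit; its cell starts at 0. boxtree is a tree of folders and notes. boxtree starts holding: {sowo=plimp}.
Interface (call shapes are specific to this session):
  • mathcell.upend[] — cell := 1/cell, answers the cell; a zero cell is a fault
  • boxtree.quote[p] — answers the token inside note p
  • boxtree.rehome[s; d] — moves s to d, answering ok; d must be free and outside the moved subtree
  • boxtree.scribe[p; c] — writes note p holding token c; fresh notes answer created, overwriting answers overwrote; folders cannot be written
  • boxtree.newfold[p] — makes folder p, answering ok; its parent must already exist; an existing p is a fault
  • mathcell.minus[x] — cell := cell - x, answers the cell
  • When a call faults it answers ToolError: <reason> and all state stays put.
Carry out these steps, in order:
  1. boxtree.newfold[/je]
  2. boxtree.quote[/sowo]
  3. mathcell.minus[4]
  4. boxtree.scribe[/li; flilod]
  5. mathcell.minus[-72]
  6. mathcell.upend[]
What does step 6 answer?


! boxtree.newfold(p→/je) -> ok
! boxtree.quote(p→/sowo) -> plimp
! mathcell.minus(x→4) -> -4
! boxtree.scribe(p→/li, c→flilod) -> created
! mathcell.minus(x→-72) -> 68
! mathcell.upend() -> 1/68

Answer: 1/68


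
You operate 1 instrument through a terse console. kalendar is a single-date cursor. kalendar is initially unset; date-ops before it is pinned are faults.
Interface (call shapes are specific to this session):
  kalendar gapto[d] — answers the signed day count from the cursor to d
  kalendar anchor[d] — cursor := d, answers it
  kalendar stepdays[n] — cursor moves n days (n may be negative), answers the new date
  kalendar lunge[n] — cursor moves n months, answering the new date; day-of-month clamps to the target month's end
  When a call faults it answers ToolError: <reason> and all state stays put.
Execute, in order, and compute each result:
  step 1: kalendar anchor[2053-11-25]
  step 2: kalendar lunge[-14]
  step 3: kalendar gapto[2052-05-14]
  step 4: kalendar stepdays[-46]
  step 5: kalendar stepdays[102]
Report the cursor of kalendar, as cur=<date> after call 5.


Answer: cur=2052-11-20

Derivation:
Now I run kalendar anchor on 2053-11-25, which returns 2053-11-25.
Then kalendar lunge on -14, — result: 2052-09-25.
I use kalendar gapto on 2052-05-14, yielding -134.
Now I run kalendar stepdays on -46, and get 2052-08-10.
Using kalendar stepdays on 102, and get 2052-11-20.


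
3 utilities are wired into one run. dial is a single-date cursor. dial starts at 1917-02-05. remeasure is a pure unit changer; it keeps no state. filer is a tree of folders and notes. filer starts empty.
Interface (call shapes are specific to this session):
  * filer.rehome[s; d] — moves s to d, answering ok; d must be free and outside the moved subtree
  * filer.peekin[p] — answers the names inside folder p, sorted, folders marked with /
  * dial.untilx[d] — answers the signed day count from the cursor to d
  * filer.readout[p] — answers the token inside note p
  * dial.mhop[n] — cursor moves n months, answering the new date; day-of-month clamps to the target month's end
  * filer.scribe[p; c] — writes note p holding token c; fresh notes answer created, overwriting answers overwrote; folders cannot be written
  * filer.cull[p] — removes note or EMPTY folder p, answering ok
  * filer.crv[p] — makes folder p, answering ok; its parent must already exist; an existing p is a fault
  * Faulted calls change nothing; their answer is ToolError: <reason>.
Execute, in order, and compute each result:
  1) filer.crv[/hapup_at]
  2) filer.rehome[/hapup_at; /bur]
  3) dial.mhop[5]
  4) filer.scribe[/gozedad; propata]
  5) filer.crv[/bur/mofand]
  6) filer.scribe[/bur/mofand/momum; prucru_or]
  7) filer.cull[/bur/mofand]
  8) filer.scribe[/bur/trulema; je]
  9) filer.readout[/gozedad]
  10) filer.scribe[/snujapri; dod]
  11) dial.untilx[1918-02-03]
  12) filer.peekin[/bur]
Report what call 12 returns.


Answer: [mofand/, trulema]

Derivation:
;; 1. filer.crv(p→/hapup_at) -> ok
;; 2. filer.rehome(s→/hapup_at, d→/bur) -> ok
;; 3. dial.mhop(n→5) -> 1917-07-05
;; 4. filer.scribe(p→/gozedad, c→propata) -> created
;; 5. filer.crv(p→/bur/mofand) -> ok
;; 6. filer.scribe(p→/bur/mofand/momum, c→prucru_or) -> created
;; 7. filer.cull(p→/bur/mofand) -> ToolError: not empty
;; 8. filer.scribe(p→/bur/trulema, c→je) -> created
;; 9. filer.readout(p→/gozedad) -> propata
;; 10. filer.scribe(p→/snujapri, c→dod) -> created
;; 11. dial.untilx(d→1918-02-03) -> 213
;; 12. filer.peekin(p→/bur) -> [mofand/, trulema]


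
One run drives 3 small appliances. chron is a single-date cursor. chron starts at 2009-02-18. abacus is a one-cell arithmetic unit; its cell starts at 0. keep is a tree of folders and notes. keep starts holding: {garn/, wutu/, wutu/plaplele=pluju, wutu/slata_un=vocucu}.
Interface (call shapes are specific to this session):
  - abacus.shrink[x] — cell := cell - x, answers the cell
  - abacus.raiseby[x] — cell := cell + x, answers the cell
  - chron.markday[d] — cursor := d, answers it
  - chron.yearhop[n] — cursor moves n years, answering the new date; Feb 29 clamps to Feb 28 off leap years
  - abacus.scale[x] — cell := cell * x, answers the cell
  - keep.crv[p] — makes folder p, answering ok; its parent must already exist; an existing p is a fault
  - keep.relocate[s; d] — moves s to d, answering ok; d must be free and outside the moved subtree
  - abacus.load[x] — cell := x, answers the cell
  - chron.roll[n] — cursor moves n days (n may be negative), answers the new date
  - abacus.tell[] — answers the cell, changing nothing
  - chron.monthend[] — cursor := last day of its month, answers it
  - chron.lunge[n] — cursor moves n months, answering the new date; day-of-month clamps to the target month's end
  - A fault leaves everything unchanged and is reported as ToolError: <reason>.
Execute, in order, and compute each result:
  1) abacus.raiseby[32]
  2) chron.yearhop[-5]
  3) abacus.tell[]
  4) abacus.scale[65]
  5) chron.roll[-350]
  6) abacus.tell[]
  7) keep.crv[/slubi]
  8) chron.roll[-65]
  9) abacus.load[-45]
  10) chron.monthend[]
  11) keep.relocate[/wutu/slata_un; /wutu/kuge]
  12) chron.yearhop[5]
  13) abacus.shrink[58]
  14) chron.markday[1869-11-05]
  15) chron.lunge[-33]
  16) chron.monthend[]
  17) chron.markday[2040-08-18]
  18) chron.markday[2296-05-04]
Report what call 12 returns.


~$ abacus.raiseby x='32'
= 32
~$ chron.yearhop n='-5'
= 2004-02-18
~$ abacus.tell
= 32
~$ abacus.scale x='65'
= 2080
~$ chron.roll n='-350'
= 2003-03-05
~$ abacus.tell
= 2080
~$ keep.crv p='/slubi'
= ok
~$ chron.roll n='-65'
= 2002-12-30
~$ abacus.load x='-45'
= -45
~$ chron.monthend
= 2002-12-31
~$ keep.relocate s='/wutu/slata_un' d='/wutu/kuge'
= ok
~$ chron.yearhop n='5'
= 2007-12-31
~$ abacus.shrink x='58'
= -103
~$ chron.markday d='1869-11-05'
= 1869-11-05
~$ chron.lunge n='-33'
= 1867-02-05
~$ chron.monthend
= 1867-02-28
~$ chron.markday d='2040-08-18'
= 2040-08-18
~$ chron.markday d='2296-05-04'
= 2296-05-04

Answer: 2007-12-31


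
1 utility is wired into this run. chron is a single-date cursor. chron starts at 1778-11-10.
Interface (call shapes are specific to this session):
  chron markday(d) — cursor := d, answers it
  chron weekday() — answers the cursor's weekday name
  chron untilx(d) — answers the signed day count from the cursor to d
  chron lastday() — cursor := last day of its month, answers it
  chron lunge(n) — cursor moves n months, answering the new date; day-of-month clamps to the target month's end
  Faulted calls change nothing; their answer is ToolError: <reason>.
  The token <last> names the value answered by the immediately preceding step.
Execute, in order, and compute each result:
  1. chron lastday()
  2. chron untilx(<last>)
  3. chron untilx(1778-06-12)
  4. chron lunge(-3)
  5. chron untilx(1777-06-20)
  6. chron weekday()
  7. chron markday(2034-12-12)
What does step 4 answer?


Answer: 1778-08-30

Derivation:
% chron lastday() : 1778-11-30
% chron untilx(d=<last>) : 0
% chron untilx(d=1778-06-12) : -171
% chron lunge(n=-3) : 1778-08-30
% chron untilx(d=1777-06-20) : -436
% chron weekday() : Sunday
% chron markday(d=2034-12-12) : 2034-12-12


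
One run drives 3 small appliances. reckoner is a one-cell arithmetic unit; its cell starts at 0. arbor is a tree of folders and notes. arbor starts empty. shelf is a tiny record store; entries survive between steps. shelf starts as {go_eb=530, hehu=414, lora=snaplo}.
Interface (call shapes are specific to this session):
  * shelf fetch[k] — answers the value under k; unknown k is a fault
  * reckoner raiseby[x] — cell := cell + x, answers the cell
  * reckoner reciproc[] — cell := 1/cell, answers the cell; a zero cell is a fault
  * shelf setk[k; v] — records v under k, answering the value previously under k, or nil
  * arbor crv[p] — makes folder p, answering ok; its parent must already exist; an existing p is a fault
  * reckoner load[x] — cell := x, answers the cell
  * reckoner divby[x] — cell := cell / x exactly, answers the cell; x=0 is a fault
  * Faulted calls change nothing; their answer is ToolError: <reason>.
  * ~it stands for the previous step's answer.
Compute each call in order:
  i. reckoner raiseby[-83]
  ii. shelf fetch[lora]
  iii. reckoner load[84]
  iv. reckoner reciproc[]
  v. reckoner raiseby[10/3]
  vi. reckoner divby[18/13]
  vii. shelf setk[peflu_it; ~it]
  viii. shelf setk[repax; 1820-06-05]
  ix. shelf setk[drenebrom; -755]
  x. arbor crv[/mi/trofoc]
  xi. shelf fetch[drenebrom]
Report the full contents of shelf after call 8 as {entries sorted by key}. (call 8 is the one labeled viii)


Answer: {go_eb=530, hehu=414, lora=snaplo, peflu_it=3653/1512, repax=1820-06-05}

Derivation:
! 1. reckoner raiseby(x='-83') -> -83
! 2. shelf fetch(k='lora') -> snaplo
! 3. reckoner load(x='84') -> 84
! 4. reckoner reciproc() -> 1/84
! 5. reckoner raiseby(x='10/3') -> 281/84
! 6. reckoner divby(x='18/13') -> 3653/1512
! 7. shelf setk(k='peflu_it', v='~it') -> nil
! 8. shelf setk(k='repax', v='1820-06-05') -> nil
! 9. shelf setk(k='drenebrom', v='-755') -> nil
! 10. arbor crv(p='/mi/trofoc') -> ToolError: no parent
! 11. shelf fetch(k='drenebrom') -> -755


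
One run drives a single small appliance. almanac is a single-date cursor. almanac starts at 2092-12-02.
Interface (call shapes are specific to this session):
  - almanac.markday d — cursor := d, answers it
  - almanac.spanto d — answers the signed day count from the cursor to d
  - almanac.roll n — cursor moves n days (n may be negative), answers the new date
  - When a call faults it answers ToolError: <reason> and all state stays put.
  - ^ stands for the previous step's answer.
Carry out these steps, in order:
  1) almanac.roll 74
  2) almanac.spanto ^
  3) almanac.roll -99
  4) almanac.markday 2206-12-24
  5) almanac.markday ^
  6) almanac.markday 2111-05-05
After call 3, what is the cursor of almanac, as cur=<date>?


-> roll(n: 74)
<- 2093-02-14
-> spanto(d: ^)
<- 0
-> roll(n: -99)
<- 2092-11-07
-> markday(d: 2206-12-24)
<- 2206-12-24
-> markday(d: ^)
<- 2206-12-24
-> markday(d: 2111-05-05)
<- 2111-05-05

Answer: cur=2092-11-07


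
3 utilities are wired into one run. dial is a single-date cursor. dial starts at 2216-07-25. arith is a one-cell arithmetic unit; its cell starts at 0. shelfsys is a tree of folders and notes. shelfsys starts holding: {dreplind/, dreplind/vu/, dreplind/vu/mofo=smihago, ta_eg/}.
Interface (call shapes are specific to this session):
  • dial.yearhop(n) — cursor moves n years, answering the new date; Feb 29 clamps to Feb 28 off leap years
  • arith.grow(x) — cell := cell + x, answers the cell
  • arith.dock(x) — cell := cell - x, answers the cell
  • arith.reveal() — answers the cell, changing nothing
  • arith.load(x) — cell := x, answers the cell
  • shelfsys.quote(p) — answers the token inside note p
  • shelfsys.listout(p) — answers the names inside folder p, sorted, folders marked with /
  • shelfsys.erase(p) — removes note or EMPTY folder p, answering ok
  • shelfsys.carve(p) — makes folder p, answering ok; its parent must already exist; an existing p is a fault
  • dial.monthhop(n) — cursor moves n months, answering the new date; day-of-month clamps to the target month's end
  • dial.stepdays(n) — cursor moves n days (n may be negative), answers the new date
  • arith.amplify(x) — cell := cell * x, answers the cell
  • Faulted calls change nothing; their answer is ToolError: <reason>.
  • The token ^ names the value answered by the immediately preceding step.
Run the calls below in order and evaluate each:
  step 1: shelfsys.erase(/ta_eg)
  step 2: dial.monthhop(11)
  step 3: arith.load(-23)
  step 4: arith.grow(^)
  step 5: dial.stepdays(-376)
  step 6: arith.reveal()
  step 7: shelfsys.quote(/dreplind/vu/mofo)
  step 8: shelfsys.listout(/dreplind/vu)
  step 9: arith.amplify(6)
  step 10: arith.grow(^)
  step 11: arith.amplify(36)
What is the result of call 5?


Answer: 2216-06-14

Derivation:
> shelfsys.erase p: /ta_eg
  ok
> dial.monthhop n: 11
  2217-06-25
> arith.load x: -23
  -23
> arith.grow x: ^
  -46
> dial.stepdays n: -376
  2216-06-14
> arith.reveal
  -46
> shelfsys.quote p: /dreplind/vu/mofo
  smihago
> shelfsys.listout p: /dreplind/vu
  [mofo]
> arith.amplify x: 6
  -276
> arith.grow x: ^
  -552
> arith.amplify x: 36
  -19872


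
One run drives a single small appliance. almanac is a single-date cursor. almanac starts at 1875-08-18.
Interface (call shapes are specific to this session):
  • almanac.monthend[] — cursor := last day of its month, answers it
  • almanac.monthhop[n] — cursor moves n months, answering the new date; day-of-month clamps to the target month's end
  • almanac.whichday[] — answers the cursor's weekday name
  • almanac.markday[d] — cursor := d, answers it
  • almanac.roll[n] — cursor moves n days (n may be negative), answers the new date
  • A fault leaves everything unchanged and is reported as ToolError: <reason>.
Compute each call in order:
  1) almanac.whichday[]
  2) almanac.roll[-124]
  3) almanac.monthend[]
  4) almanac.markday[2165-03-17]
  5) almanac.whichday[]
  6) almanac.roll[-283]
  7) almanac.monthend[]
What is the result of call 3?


Answer: 1875-04-30

Derivation:
Calling almanac.whichday: Wednesday.
Now I run almanac.roll passing n→-124, giving 1875-04-16.
Next I call almanac.monthend, and observe 1875-04-30.
Now I run almanac.markday passing d→2165-03-17, giving 2165-03-17.
I use almanac.whichday, and observe Sunday.
I use almanac.roll passing n→-283, and get 2164-06-07.
Next I call almanac.monthend: 2164-06-30.


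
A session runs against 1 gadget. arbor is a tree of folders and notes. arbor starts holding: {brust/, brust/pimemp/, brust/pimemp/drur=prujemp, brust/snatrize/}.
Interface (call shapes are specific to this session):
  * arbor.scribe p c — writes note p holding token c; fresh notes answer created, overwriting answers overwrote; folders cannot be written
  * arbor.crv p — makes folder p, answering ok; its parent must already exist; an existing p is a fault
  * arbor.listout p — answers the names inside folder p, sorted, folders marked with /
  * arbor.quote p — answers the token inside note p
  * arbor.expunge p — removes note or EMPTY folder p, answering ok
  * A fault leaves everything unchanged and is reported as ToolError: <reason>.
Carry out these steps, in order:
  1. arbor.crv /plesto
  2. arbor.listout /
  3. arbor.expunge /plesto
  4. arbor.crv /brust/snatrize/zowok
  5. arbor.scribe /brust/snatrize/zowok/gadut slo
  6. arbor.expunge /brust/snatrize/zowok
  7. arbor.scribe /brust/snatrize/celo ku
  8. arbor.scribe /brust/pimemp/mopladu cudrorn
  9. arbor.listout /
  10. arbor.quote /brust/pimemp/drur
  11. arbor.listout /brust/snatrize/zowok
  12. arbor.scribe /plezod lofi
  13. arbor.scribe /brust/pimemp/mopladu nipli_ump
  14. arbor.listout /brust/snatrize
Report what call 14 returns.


Answer: [celo, zowok/]

Derivation:
-- arbor.crv(p: /plesto) == ok
-- arbor.listout(p: /) == [brust/, plesto/]
-- arbor.expunge(p: /plesto) == ok
-- arbor.crv(p: /brust/snatrize/zowok) == ok
-- arbor.scribe(p: /brust/snatrize/zowok/gadut, c: slo) == created
-- arbor.expunge(p: /brust/snatrize/zowok) == ToolError: not empty
-- arbor.scribe(p: /brust/snatrize/celo, c: ku) == created
-- arbor.scribe(p: /brust/pimemp/mopladu, c: cudrorn) == created
-- arbor.listout(p: /) == [brust/]
-- arbor.quote(p: /brust/pimemp/drur) == prujemp
-- arbor.listout(p: /brust/snatrize/zowok) == [gadut]
-- arbor.scribe(p: /plezod, c: lofi) == created
-- arbor.scribe(p: /brust/pimemp/mopladu, c: nipli_ump) == overwrote
-- arbor.listout(p: /brust/snatrize) == [celo, zowok/]


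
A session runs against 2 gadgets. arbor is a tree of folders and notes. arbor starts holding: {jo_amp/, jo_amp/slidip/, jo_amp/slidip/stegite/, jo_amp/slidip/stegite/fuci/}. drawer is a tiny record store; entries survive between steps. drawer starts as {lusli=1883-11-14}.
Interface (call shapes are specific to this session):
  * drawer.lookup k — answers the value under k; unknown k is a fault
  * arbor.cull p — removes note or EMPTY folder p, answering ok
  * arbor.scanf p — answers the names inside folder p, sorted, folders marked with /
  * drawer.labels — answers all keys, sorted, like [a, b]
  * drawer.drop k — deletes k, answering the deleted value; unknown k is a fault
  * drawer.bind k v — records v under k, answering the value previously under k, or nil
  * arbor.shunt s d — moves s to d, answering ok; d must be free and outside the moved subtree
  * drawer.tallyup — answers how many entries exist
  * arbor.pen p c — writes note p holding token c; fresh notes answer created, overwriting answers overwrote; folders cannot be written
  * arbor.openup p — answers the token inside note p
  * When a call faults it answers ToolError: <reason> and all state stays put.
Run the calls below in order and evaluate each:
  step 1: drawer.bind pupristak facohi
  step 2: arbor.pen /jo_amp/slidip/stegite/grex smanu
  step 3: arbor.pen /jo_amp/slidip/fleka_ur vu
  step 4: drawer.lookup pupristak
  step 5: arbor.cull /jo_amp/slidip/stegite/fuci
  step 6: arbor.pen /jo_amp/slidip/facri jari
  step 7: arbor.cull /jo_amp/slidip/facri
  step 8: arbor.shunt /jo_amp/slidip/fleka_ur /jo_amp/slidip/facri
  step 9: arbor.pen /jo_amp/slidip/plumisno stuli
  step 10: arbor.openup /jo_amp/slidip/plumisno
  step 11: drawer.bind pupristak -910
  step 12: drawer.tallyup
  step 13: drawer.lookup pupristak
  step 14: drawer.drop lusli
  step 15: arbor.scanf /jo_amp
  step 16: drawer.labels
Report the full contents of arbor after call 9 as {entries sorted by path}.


;; 1. drawer.bind(pupristak, facohi) => nil
;; 2. arbor.pen(/jo_amp/slidip/stegite/grex, smanu) => created
;; 3. arbor.pen(/jo_amp/slidip/fleka_ur, vu) => created
;; 4. drawer.lookup(pupristak) => facohi
;; 5. arbor.cull(/jo_amp/slidip/stegite/fuci) => ok
;; 6. arbor.pen(/jo_amp/slidip/facri, jari) => created
;; 7. arbor.cull(/jo_amp/slidip/facri) => ok
;; 8. arbor.shunt(/jo_amp/slidip/fleka_ur, /jo_amp/slidip/facri) => ok
;; 9. arbor.pen(/jo_amp/slidip/plumisno, stuli) => created
;; 10. arbor.openup(/jo_amp/slidip/plumisno) => stuli
;; 11. drawer.bind(pupristak, -910) => facohi
;; 12. drawer.tallyup() => 2
;; 13. drawer.lookup(pupristak) => -910
;; 14. drawer.drop(lusli) => 1883-11-14
;; 15. arbor.scanf(/jo_amp) => [slidip/]
;; 16. drawer.labels() => [pupristak]

Answer: {jo_amp/, jo_amp/slidip/, jo_amp/slidip/facri=vu, jo_amp/slidip/plumisno=stuli, jo_amp/slidip/stegite/, jo_amp/slidip/stegite/grex=smanu}


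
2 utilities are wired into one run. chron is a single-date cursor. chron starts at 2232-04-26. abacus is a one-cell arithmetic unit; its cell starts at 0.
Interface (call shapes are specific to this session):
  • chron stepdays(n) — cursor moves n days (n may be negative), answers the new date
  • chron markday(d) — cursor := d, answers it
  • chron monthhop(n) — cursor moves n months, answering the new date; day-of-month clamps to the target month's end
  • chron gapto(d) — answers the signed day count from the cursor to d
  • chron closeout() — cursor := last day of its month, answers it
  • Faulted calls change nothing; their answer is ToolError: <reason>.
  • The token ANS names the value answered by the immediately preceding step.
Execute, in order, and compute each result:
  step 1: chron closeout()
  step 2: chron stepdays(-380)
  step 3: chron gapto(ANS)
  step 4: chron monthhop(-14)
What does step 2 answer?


·→ chron closeout()
·← 2232-04-30
·→ chron stepdays(n=-380)
·← 2231-04-16
·→ chron gapto(d=ANS)
·← 0
·→ chron monthhop(n=-14)
·← 2230-02-16

Answer: 2231-04-16


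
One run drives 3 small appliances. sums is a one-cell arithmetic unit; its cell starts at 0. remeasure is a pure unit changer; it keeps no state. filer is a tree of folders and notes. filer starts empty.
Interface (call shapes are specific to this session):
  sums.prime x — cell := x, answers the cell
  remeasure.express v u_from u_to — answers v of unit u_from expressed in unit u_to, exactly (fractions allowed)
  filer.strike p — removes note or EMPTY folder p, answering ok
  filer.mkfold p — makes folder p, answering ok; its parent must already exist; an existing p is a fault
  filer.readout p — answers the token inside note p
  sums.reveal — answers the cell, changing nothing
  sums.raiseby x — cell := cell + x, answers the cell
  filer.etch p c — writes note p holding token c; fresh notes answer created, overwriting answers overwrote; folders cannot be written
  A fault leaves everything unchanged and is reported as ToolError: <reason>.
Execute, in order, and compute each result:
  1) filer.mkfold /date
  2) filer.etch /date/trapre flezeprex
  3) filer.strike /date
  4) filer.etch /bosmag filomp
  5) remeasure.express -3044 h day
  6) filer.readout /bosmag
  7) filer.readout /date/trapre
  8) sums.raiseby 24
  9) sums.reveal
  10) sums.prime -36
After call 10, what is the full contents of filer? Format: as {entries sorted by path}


→ mkfold(p=/date)
← ok
→ etch(p=/date/trapre, c=flezeprex)
← created
→ strike(p=/date)
← ToolError: not empty
→ etch(p=/bosmag, c=filomp)
← created
→ express(v=-3044, u_from=h, u_to=day)
← -761/6
→ readout(p=/bosmag)
← filomp
→ readout(p=/date/trapre)
← flezeprex
→ raiseby(x=24)
← 24
→ reveal()
← 24
→ prime(x=-36)
← -36

Answer: {bosmag=filomp, date/, date/trapre=flezeprex}


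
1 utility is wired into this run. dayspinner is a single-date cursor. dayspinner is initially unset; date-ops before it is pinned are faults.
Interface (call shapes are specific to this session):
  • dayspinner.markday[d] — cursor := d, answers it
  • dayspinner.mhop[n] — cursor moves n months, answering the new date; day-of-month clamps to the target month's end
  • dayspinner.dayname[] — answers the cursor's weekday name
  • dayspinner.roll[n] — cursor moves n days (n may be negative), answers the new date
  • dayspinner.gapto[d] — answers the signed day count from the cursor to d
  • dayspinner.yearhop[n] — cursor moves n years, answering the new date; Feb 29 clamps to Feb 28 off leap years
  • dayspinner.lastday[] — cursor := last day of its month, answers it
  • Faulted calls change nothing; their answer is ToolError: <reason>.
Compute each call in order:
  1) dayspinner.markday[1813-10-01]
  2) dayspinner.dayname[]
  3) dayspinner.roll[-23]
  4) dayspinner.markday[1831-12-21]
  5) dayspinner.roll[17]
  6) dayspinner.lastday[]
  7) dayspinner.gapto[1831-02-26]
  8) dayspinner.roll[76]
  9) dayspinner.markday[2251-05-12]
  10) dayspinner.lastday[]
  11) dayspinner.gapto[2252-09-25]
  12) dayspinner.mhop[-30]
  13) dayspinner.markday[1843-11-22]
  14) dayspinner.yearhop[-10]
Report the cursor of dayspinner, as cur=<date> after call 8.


→ markday(d→1813-10-01)
← 1813-10-01
→ dayname()
← Friday
→ roll(n→-23)
← 1813-09-08
→ markday(d→1831-12-21)
← 1831-12-21
→ roll(n→17)
← 1832-01-07
→ lastday()
← 1832-01-31
→ gapto(d→1831-02-26)
← -339
→ roll(n→76)
← 1832-04-16
→ markday(d→2251-05-12)
← 2251-05-12
→ lastday()
← 2251-05-31
→ gapto(d→2252-09-25)
← 483
→ mhop(n→-30)
← 2248-11-30
→ markday(d→1843-11-22)
← 1843-11-22
→ yearhop(n→-10)
← 1833-11-22

Answer: cur=1832-04-16


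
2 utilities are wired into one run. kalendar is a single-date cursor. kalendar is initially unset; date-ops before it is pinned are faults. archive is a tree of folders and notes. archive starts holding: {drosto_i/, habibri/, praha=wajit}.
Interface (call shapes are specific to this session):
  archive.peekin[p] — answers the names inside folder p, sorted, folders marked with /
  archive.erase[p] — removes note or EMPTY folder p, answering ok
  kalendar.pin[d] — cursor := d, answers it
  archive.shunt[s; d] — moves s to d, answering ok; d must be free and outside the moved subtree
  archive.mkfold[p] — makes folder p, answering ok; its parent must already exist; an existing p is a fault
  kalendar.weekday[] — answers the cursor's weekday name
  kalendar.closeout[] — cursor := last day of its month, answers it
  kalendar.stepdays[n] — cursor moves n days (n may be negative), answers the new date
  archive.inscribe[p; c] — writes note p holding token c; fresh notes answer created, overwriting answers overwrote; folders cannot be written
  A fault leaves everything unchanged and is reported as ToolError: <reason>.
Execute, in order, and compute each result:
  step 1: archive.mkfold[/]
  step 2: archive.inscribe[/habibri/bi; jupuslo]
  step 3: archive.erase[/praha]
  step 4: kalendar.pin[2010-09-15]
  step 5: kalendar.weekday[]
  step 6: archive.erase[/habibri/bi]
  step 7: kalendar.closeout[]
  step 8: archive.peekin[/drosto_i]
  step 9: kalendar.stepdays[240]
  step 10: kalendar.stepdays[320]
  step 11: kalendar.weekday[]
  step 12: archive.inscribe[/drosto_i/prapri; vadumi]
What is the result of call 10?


Answer: 2012-04-12

Derivation:
% archive.mkfold(p: /) ~> ToolError: exists
% archive.inscribe(p: /habibri/bi, c: jupuslo) ~> created
% archive.erase(p: /praha) ~> ok
% kalendar.pin(d: 2010-09-15) ~> 2010-09-15
% kalendar.weekday() ~> Wednesday
% archive.erase(p: /habibri/bi) ~> ok
% kalendar.closeout() ~> 2010-09-30
% archive.peekin(p: /drosto_i) ~> []
% kalendar.stepdays(n: 240) ~> 2011-05-28
% kalendar.stepdays(n: 320) ~> 2012-04-12
% kalendar.weekday() ~> Thursday
% archive.inscribe(p: /drosto_i/prapri, c: vadumi) ~> created


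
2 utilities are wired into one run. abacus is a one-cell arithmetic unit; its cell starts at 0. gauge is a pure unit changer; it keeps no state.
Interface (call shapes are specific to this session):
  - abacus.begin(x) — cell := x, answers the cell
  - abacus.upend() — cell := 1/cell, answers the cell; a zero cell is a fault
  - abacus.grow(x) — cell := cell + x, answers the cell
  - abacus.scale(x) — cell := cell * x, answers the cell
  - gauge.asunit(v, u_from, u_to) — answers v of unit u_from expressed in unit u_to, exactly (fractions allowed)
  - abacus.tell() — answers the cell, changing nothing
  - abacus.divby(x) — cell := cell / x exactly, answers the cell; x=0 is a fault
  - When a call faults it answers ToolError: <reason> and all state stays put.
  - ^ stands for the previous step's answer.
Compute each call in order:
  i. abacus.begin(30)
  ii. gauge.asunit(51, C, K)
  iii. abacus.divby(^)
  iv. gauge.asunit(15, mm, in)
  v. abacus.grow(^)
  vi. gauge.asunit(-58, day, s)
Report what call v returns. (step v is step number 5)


CALL abacus.begin[x='30']
RET  30
CALL gauge.asunit[v='51'; u_from='C'; u_to='K']
RET  6483/20
CALL abacus.divby[x='^']
RET  200/2161
CALL gauge.asunit[v='15'; u_from='mm'; u_to='in']
RET  75/127
CALL abacus.grow[x='^']
RET  187475/274447
CALL gauge.asunit[v='-58'; u_from='day'; u_to='s']
RET  -5011200

Answer: 187475/274447


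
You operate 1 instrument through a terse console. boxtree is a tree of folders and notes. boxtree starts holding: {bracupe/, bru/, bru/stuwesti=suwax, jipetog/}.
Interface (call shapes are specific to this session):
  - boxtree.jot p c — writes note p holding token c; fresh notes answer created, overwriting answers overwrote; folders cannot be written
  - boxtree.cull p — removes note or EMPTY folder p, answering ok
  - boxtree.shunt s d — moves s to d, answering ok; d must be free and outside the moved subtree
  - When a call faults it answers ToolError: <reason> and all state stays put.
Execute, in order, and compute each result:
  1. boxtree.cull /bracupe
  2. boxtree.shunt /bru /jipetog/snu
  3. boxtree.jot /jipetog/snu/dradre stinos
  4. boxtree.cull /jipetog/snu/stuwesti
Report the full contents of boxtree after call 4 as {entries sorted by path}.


;; 1. cull(p→/bracupe) -> ok
;; 2. shunt(s→/bru, d→/jipetog/snu) -> ok
;; 3. jot(p→/jipetog/snu/dradre, c→stinos) -> created
;; 4. cull(p→/jipetog/snu/stuwesti) -> ok

Answer: {jipetog/, jipetog/snu/, jipetog/snu/dradre=stinos}


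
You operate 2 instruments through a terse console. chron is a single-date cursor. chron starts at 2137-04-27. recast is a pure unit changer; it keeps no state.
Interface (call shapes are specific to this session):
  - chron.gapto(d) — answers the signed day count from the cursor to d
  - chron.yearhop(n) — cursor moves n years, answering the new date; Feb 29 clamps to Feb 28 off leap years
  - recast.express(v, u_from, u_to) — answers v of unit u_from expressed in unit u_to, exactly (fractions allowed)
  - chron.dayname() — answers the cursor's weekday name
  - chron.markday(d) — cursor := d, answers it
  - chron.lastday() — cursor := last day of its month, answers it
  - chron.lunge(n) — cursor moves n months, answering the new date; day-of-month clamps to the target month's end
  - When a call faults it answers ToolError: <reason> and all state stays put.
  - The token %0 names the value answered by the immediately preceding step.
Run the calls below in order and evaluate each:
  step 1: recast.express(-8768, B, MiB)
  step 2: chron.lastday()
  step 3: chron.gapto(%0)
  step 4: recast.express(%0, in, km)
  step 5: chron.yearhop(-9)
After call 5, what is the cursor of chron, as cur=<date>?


CALL recast.express[v: -8768; u_from: B; u_to: MiB]
RET  -137/16384
CALL chron.lastday[]
RET  2137-04-30
CALL chron.gapto[d: %0]
RET  0
CALL recast.express[v: %0; u_from: in; u_to: km]
RET  0
CALL chron.yearhop[n: -9]
RET  2128-04-30

Answer: cur=2128-04-30


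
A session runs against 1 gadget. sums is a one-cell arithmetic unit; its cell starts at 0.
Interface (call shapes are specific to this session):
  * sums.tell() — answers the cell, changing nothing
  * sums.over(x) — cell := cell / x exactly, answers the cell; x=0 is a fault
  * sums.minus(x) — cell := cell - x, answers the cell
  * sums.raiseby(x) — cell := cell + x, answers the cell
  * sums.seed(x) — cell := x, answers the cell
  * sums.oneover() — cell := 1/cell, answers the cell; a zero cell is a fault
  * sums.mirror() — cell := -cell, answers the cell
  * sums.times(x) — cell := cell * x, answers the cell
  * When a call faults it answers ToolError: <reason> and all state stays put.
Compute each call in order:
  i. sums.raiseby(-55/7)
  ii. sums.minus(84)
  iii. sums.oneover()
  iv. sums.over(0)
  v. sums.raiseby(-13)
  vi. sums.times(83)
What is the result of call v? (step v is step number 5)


-- sums.raiseby(x: -55/7) ~> -55/7
-- sums.minus(x: 84) ~> -643/7
-- sums.oneover() ~> -7/643
-- sums.over(x: 0) ~> ToolError: division by zero
-- sums.raiseby(x: -13) ~> -8366/643
-- sums.times(x: 83) ~> -694378/643

Answer: -8366/643


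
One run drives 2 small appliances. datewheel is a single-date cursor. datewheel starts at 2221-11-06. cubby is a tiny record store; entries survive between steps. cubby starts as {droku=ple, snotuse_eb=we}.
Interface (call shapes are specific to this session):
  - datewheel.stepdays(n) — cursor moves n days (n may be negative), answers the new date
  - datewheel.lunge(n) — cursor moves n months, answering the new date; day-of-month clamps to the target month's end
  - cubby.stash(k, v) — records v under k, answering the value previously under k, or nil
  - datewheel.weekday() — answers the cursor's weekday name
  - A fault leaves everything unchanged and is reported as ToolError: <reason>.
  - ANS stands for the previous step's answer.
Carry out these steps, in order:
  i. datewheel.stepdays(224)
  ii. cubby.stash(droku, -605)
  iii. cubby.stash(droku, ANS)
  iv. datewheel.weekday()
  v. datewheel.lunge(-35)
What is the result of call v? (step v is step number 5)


Answer: 2219-07-18

Derivation:
% stepdays(n→224) -> 2222-06-18
% stash(k→droku, v→-605) -> ple
% stash(k→droku, v→ANS) -> -605
% weekday() -> Tuesday
% lunge(n→-35) -> 2219-07-18


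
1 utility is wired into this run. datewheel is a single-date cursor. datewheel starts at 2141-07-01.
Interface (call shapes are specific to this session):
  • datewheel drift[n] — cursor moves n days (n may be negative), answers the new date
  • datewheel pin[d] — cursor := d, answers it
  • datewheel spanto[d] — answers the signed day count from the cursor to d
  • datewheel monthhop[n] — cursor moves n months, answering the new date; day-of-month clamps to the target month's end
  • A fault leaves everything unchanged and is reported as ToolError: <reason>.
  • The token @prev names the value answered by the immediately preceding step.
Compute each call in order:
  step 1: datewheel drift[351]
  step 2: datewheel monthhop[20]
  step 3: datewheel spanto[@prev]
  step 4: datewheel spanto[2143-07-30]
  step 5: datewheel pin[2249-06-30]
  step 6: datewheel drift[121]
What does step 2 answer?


Using datewheel drift passing n=351, and observe 2142-06-17.
I try datewheel monthhop passing n=20, → 2144-02-17.
I run datewheel spanto passing d=@prev, → 0.
Next I call datewheel spanto passing d=2143-07-30, yielding -202.
I use datewheel pin passing d=2249-06-30, and observe 2249-06-30.
I invoke datewheel drift passing n=121, and see 2249-10-29.

Answer: 2144-02-17


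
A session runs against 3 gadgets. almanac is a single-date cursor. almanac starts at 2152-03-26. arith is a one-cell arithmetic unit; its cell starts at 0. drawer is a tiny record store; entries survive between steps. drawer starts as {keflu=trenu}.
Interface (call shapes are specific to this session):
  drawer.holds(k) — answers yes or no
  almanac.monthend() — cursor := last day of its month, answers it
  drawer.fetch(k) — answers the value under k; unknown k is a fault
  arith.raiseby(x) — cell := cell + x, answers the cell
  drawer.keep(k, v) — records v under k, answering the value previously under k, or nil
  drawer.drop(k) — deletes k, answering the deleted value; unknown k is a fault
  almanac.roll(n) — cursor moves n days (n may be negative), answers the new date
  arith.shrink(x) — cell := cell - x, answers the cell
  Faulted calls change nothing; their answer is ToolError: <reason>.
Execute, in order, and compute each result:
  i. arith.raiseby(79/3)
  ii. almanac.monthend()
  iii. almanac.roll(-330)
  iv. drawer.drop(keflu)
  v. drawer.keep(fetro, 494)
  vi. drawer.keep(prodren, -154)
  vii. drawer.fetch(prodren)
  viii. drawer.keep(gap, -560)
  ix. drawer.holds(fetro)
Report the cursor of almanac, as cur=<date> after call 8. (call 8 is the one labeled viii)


Answer: cur=2151-05-06

Derivation:
[in] arith.raiseby x='79/3'
= 79/3
[in] almanac.monthend
= 2152-03-31
[in] almanac.roll n='-330'
= 2151-05-06
[in] drawer.drop k='keflu'
= trenu
[in] drawer.keep k='fetro' v='494'
= nil
[in] drawer.keep k='prodren' v='-154'
= nil
[in] drawer.fetch k='prodren'
= -154
[in] drawer.keep k='gap' v='-560'
= nil
[in] drawer.holds k='fetro'
= yes


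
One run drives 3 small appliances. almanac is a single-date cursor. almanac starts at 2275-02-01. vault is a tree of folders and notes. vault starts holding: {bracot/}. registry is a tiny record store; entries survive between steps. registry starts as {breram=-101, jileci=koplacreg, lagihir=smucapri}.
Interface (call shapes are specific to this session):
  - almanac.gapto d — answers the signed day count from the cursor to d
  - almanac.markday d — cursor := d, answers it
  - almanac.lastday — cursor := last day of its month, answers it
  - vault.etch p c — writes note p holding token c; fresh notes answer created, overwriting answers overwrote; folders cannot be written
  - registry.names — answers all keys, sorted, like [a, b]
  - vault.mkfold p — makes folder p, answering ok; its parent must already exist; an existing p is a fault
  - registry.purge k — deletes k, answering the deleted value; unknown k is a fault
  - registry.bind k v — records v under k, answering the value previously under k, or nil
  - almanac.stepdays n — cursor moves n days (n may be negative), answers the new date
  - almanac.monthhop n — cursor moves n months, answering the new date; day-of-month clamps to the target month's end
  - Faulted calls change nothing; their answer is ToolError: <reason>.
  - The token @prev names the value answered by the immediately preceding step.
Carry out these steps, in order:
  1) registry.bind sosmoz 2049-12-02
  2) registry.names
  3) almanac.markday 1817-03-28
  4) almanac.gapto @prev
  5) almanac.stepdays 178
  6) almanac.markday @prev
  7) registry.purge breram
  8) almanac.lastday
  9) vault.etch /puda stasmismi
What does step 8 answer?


Invoking registry.bind using k='sosmoz', v='2049-12-02', and observe nil.
Now I run registry.names, — result: [breram, jileci, lagihir, sosmoz].
I try almanac.markday using d='1817-03-28': 1817-03-28.
Now I run almanac.gapto using d='@prev', and see 0.
Then almanac.stepdays using n='178': 1817-09-22.
Now I run almanac.markday using d='@prev', → 1817-09-22.
I use registry.purge using k='breram', — result: -101.
I call almanac.lastday, and get 1817-09-30.
Now I run vault.etch using p='/puda', c='stasmismi', — result: created.

Answer: 1817-09-30


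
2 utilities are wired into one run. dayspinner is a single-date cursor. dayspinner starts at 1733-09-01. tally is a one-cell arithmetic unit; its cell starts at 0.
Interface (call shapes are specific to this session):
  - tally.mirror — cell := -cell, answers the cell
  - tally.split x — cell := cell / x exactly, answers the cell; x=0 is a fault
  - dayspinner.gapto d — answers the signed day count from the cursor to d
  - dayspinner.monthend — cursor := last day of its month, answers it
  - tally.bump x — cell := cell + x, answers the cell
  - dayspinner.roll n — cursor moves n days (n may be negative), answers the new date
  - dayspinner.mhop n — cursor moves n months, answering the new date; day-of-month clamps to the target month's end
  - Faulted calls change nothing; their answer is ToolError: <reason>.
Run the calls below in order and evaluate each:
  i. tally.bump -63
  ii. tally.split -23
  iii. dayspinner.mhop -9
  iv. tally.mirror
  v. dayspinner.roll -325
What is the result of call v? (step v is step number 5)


$ tally.bump x=-63
:: -63
$ tally.split x=-23
:: 63/23
$ dayspinner.mhop n=-9
:: 1732-12-01
$ tally.mirror
:: -63/23
$ dayspinner.roll n=-325
:: 1732-01-11

Answer: 1732-01-11
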